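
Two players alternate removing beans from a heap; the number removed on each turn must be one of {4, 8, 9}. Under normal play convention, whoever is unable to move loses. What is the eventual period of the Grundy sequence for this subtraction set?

G(0) = 0
G(1) = mex{} = 0
G(2) = mex{} = 0
G(3) = mex{} = 0
G(4) = mex{0} = 1
G(5) = mex{0} = 1
G(6) = mex{0} = 1
G(7) = mex{0} = 1
G(8) = mex{1,0} = 2
G(9) = mex{1,0,0} = 2
G(10) = mex{1,0,0} = 2
G(11) = mex{1,0,0} = 2
G(12) = mex{2,1,0} = 3
G(13) = mex{2,1,1} = 0
G(14) = mex{2,1,1} = 0
G(15) = mex{2,1,1} = 0
G(16) = mex{3,2,1} = 0
G(17) = mex{0,2,2} = 1
G(18) = mex{0,2,2} = 1
G(19) = mex{0,2,2} = 1
G(20) = mex{0,3,2} = 1
G(21) = mex{1,0,3} = 2
G(22) = mex{1,0,0} = 2
G(23) = mex{1,0,0} = 2
G(24) = mex{1,0,0} = 2
G(25) = mex{2,1,0} = 3
G(26) = mex{2,1,1} = 0
G(27) = mex{2,1,1} = 0
G(n+13) = G(n) holds for n = 0,…,8 (a full window of length max(S) = 9), so the sequence is purely periodic with period 13.

13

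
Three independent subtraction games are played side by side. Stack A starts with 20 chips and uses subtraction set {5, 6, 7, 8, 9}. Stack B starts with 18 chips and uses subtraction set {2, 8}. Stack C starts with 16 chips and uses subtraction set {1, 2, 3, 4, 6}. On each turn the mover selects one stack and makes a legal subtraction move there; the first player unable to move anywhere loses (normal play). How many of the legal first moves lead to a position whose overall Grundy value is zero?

2

Stack A, S = {5, 6, 7, 8, 9}:
n :  0  1  2  3  4  5  6  7  8  9 10 11 12 13 14 15 16 17 18 19 20
G :  0  0  0  0  0  1  1  1  1  1  2  2  2  2  0  0  0  0  0  1  1
G_A(20) = 1.
Stack B, S = {2, 8}:
G(0) = 0
G(1) = mex{} = 0
G(2) = mex{0} = 1
G(3) = mex{0} = 1
G(4) = mex{1} = 0
G(5) = mex{1} = 0
G(6) = mex{0} = 1
G(7) = mex{0} = 1
G(8) = mex{1,0} = 2
G(9) = mex{1,0} = 2
G(10) = mex{2,1} = 0
G(11) = mex{2,1} = 0
G(12) = mex{0,0} = 1
G(13) = mex{0,0} = 1
G(14) = mex{1,1} = 0
G(15) = mex{1,1} = 0
G(16) = mex{0,2} = 1
G(17) = mex{0,2} = 1
G(18) = mex{1,0} = 2
G_B(18) = 2.
Stack C, S = {1, 2, 3, 4, 6}:
G(0) = 0
G(1) = mex{0} = 1
G(2) = mex{1,0} = 2
G(3) = mex{2,1,0} = 3
G(4) = mex{3,2,1,0} = 4
G(5) = mex{4,3,2,1} = 0
G(6) = mex{0,4,3,2,0} = 1
G(7) = mex{1,0,4,3,1} = 2
G(8) = mex{2,1,0,4,2} = 3
G(9) = mex{3,2,1,0,3} = 4
G(10) = mex{4,3,2,1,4} = 0
G(11) = mex{0,4,3,2,0} = 1
G(12) = mex{1,0,4,3,1} = 2
G(13) = mex{2,1,0,4,2} = 3
G(14) = mex{3,2,1,0,3} = 4
G(15) = mex{4,3,2,1,4} = 0
G(16) = mex{0,4,3,2,0} = 1
G_C(16) = 1.
Combined Grundy value = 1 ⊕ 2 ⊕ 1 = 2.
A winning move leaves total XOR = 0, i.e. changes one component's Grundy value g to g ⊕ X where X is the current total.
Stack A: need g' = 1⊕2 = 3. Options: 20−5→G=0, 20−6→G=0, 20−7→G=2, 20−8→G=2, 20−9→G=2. Hits: 0.
Stack B: need g' = 2⊕2 = 0. Options: 18−2→G=1, 18−8→G=0. Hits: 1.
Stack C: need g' = 1⊕2 = 3. Options: 16−1→G=0, 16−2→G=4, 16−3→G=3, 16−4→G=2, 16−6→G=0. Hits: 1.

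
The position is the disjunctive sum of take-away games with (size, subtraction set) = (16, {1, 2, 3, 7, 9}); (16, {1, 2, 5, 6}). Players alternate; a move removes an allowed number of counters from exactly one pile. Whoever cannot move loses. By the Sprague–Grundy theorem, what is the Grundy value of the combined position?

2

Pile A, S = {1, 2, 3, 7, 9}:
G(0) = 0
G(1) = mex{0} = 1
G(2) = mex{1,0} = 2
G(3) = mex{2,1,0} = 3
G(4) = mex{3,2,1} = 0
G(5) = mex{0,3,2} = 1
G(6) = mex{1,0,3} = 2
G(7) = mex{2,1,0,0} = 3
G(8) = mex{3,2,1,1} = 0
G(9) = mex{0,3,2,2,0} = 1
G(10) = mex{1,0,3,3,1} = 2
G(11) = mex{2,1,0,0,2} = 3
G(12) = mex{3,2,1,1,3} = 0
G(13) = mex{0,3,2,2,0} = 1
G(14) = mex{1,0,3,3,1} = 2
G(15) = mex{2,1,0,0,2} = 3
G(16) = mex{3,2,1,1,3} = 0
G_A(16) = 0.
Pile B, S = {1, 2, 5, 6}:
n :  0  1  2  3  4  5  6  7  8  9 10 11 12 13 14 15 16
G :  0  1  2  0  1  2  3  0  1  2  0  1  2  3  0  1  2
G_B(16) = 2.
Combined Grundy value = 0 ⊕ 2 = 2.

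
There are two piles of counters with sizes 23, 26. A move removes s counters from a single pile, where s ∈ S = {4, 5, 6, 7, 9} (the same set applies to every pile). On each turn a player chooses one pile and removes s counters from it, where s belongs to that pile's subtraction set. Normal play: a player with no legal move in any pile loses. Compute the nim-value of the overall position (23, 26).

2

All piles use S = {4, 5, 6, 7, 9}:
n :  0  1  2  3  4  5  6  7  8  9 10 11 12 13 14 15 16 17 18 19 20 21 22 23 24 25 26
G :  0  0  0  0  1  1  1  1  2  2  2  2  3  0  0  0  0  1  1  1  1  2  2  2  2  3  0
Pile A: G(23) = 2.
Pile B: G(26) = 0.
Combined Grundy value = 2 ⊕ 0 = 2.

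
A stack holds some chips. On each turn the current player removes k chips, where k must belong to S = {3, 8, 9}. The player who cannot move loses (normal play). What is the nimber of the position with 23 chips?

G(0) = 0
G(1) = mex{} = 0
G(2) = mex{} = 0
G(3) = mex{0} = 1
G(4) = mex{0} = 1
G(5) = mex{0} = 1
G(6) = mex{1} = 0
G(7) = mex{1} = 0
G(8) = mex{1,0} = 2
G(9) = mex{0,0,0} = 1
G(10) = mex{0,0,0} = 1
G(11) = mex{2,1,0} = 3
G(12) = mex{1,1,1} = 0
G(13) = mex{1,1,1} = 0
G(14) = mex{3,0,1} = 2
G(15) = mex{0,0,0} = 1
G(16) = mex{0,2,0} = 1
G(17) = mex{2,1,2} = 0
G(18) = mex{1,1,1} = 0
G(19) = mex{1,3,1} = 0
G(20) = mex{0,0,3} = 1
G(21) = mex{0,0,0} = 1
G(22) = mex{0,2,0} = 1
G(23) = mex{1,1,2} = 0

0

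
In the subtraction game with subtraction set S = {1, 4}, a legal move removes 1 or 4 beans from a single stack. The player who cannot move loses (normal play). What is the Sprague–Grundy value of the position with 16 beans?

n :  0  1  2  3  4  5  6  7  8  9 10 11 12 13 14 15 16
G :  0  1  0  1  2  0  1  0  1  2  0  1  0  1  2  0  1

1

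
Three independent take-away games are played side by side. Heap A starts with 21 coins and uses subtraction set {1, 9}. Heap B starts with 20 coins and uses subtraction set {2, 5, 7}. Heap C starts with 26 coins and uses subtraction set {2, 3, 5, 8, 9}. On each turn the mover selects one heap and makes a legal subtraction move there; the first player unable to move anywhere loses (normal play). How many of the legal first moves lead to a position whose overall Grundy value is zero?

1

Heap A, S = {1, 9}:
G(0) = 0
G(1) = mex{0} = 1
G(2) = mex{1} = 0
G(3) = mex{0} = 1
G(4) = mex{1} = 0
G(5) = mex{0} = 1
G(6) = mex{1} = 0
G(7) = mex{0} = 1
G(8) = mex{1} = 0
G(9) = mex{0,0} = 1
G(10) = mex{1,1} = 0
G(11) = mex{0,0} = 1
G(12) = mex{1,1} = 0
G(13) = mex{0,0} = 1
G(14) = mex{1,1} = 0
G(15) = mex{0,0} = 1
G(16) = mex{1,1} = 0
G(17) = mex{0,0} = 1
G(18) = mex{1,1} = 0
G(19) = mex{0,0} = 1
G(20) = mex{1,1} = 0
G(21) = mex{0,0} = 1
G_A(21) = 1.
Heap B, S = {2, 5, 7}:
G(0) = 0
G(1) = mex{} = 0
G(2) = mex{0} = 1
G(3) = mex{0} = 1
G(4) = mex{1} = 0
G(5) = mex{1,0} = 2
G(6) = mex{0,0} = 1
G(7) = mex{2,1,0} = 3
G(8) = mex{1,1,0} = 2
G(9) = mex{3,0,1} = 2
G(10) = mex{2,2,1} = 0
G(11) = mex{2,1,0} = 3
G(12) = mex{0,3,2} = 1
G(13) = mex{3,2,1} = 0
G(14) = mex{1,2,3} = 0
G(15) = mex{0,0,2} = 1
G(16) = mex{0,3,2} = 1
G(17) = mex{1,1,0} = 2
G(18) = mex{1,0,3} = 2
G(19) = mex{2,0,1} = 3
G(20) = mex{2,1,0} = 3
G_B(20) = 3.
Heap C, S = {2, 3, 5, 8, 9}:
n :  0  1  2  3  4  5  6  7  8  9 10 11 12 13 14 15 16 17 18 19 20 21 22 23 24 25 26
G :  0  0  1  1  2  2  3  0  4  1  3  0  4  1  5  2  2  0  0  1  1  3  2  4  0  3  1
G_C(26) = 1.
Combined Grundy value = 1 ⊕ 3 ⊕ 1 = 3.
A winning move leaves total XOR = 0, i.e. changes one component's Grundy value g to g ⊕ X where X is the current total.
Heap A: need g' = 1⊕3 = 2. Options: 21−1→G=0, 21−9→G=0. Hits: 0.
Heap B: need g' = 3⊕3 = 0. Options: 20−2→G=2, 20−5→G=1, 20−7→G=0. Hits: 1.
Heap C: need g' = 1⊕3 = 2. Options: 26−2→G=0, 26−3→G=4, 26−5→G=3, 26−8→G=0, 26−9→G=0. Hits: 0.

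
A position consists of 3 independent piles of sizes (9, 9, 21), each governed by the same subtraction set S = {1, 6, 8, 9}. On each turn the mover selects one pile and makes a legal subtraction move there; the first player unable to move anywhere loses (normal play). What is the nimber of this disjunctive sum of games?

All piles use S = {1, 6, 8, 9}:
G(0) = 0
G(1) = mex{0} = 1
G(2) = mex{1} = 0
G(3) = mex{0} = 1
G(4) = mex{1} = 0
G(5) = mex{0} = 1
G(6) = mex{1,0} = 2
G(7) = mex{2,1} = 0
G(8) = mex{0,0,0} = 1
G(9) = mex{1,1,1,0} = 2
G(10) = mex{2,0,0,1} = 3
G(11) = mex{3,1,1,0} = 2
G(12) = mex{2,2,0,1} = 3
G(13) = mex{3,0,1,0} = 2
G(14) = mex{2,1,2,1} = 0
G(15) = mex{0,2,0,2} = 1
G(16) = mex{1,3,1,0} = 2
G(17) = mex{2,2,2,1} = 0
G(18) = mex{0,3,3,2} = 1
G(19) = mex{1,2,2,3} = 0
G(20) = mex{0,0,3,2} = 1
G(21) = mex{1,1,2,3} = 0
Pile A: G(9) = 2.
Pile B: G(9) = 2.
Pile C: G(21) = 0.
Combined Grundy value = 2 ⊕ 2 ⊕ 0 = 0.

0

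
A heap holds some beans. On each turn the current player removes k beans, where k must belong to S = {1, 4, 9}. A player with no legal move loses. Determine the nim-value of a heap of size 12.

0

n :  0  1  2  3  4  5  6  7  8  9 10 11 12
G :  0  1  0  1  2  0  1  0  1  2  0  1  0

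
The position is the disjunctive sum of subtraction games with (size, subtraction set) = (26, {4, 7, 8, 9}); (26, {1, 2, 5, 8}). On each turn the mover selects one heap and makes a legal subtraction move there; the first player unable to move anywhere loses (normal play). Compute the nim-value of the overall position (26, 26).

Heap A, S = {4, 7, 8, 9}:
G(0) = 0
G(1) = mex{} = 0
G(2) = mex{} = 0
G(3) = mex{} = 0
G(4) = mex{0} = 1
G(5) = mex{0} = 1
G(6) = mex{0} = 1
G(7) = mex{0,0} = 1
G(8) = mex{1,0,0} = 2
G(9) = mex{1,0,0,0} = 2
G(10) = mex{1,0,0,0} = 2
G(11) = mex{1,1,0,0} = 2
G(12) = mex{2,1,1,0} = 3
G(13) = mex{2,1,1,1} = 0
G(14) = mex{2,1,1,1} = 0
G(15) = mex{2,2,1,1} = 0
G(16) = mex{3,2,2,1} = 0
G(17) = mex{0,2,2,2} = 1
G(18) = mex{0,2,2,2} = 1
G(19) = mex{0,3,2,2} = 1
G(20) = mex{0,0,3,2} = 1
G(21) = mex{1,0,0,3} = 2
G(22) = mex{1,0,0,0} = 2
G(23) = mex{1,0,0,0} = 2
G(24) = mex{1,1,0,0} = 2
G(25) = mex{2,1,1,0} = 3
G(26) = mex{2,1,1,1} = 0
G_A(26) = 0.
Heap B, S = {1, 2, 5, 8}:
n :  0  1  2  3  4  5  6  7  8  9 10 11 12 13 14 15 16 17 18 19 20 21 22 23 24 25 26
G :  0  1  2  0  1  2  0  1  2  0  1  2  0  1  2  0  1  2  0  1  2  0  1  2  0  1  2
G_B(26) = 2.
Combined Grundy value = 0 ⊕ 2 = 2.

2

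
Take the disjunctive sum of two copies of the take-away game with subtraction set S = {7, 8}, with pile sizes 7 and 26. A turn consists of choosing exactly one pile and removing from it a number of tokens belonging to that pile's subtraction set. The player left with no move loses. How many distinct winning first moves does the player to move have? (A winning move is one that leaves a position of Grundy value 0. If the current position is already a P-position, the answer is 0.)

All piles use S = {7, 8}:
G(0) = 0
G(1) = mex{} = 0
G(2) = mex{} = 0
G(3) = mex{} = 0
G(4) = mex{} = 0
G(5) = mex{} = 0
G(6) = mex{} = 0
G(7) = mex{0} = 1
G(8) = mex{0,0} = 1
G(9) = mex{0,0} = 1
G(10) = mex{0,0} = 1
G(11) = mex{0,0} = 1
G(12) = mex{0,0} = 1
G(13) = mex{0,0} = 1
G(14) = mex{1,0} = 2
G(15) = mex{1,1} = 0
G(16) = mex{1,1} = 0
G(17) = mex{1,1} = 0
G(18) = mex{1,1} = 0
G(19) = mex{1,1} = 0
G(20) = mex{1,1} = 0
G(21) = mex{2,1} = 0
G(22) = mex{0,2} = 1
G(23) = mex{0,0} = 1
G(24) = mex{0,0} = 1
G(25) = mex{0,0} = 1
G(26) = mex{0,0} = 1
Pile A: G(7) = 1.
Pile B: G(26) = 1.
Combined Grundy value = 1 ⊕ 1 = 0.
A winning move leaves total XOR = 0, i.e. changes one component's Grundy value g to g ⊕ X where X is the current total.
Pile A: target g' = 1⊕0 = 1, but every legal move changes the Grundy value (mex property), so 0 moves.
Pile B: target g' = 1⊕0 = 1, but every legal move changes the Grundy value (mex property), so 0 moves.

0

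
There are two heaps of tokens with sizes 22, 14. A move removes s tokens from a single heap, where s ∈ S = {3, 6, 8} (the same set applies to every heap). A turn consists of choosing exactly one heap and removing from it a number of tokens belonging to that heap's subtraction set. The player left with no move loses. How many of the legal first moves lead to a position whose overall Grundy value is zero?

3

All heaps use S = {3, 6, 8}:
G(0) = 0
G(1) = mex{} = 0
G(2) = mex{} = 0
G(3) = mex{0} = 1
G(4) = mex{0} = 1
G(5) = mex{0} = 1
G(6) = mex{1,0} = 2
G(7) = mex{1,0} = 2
G(8) = mex{1,0,0} = 2
G(9) = mex{2,1,0} = 3
G(10) = mex{2,1,0} = 3
G(11) = mex{2,1,1} = 0
G(12) = mex{3,2,1} = 0
G(13) = mex{3,2,1} = 0
G(14) = mex{0,2,2} = 1
G(15) = mex{0,3,2} = 1
G(16) = mex{0,3,2} = 1
G(17) = mex{1,0,3} = 2
G(18) = mex{1,0,3} = 2
G(19) = mex{1,0,0} = 2
G(20) = mex{2,1,0} = 3
G(21) = mex{2,1,0} = 3
G(22) = mex{2,1,1} = 0
Heap A: G(22) = 0.
Heap B: G(14) = 1.
Combined Grundy value = 0 ⊕ 1 = 1.
A winning move leaves total XOR = 0, i.e. changes one component's Grundy value g to g ⊕ X where X is the current total.
Heap A: need g' = 0⊕1 = 1. Options: 22−3→G=2, 22−6→G=1, 22−8→G=1. Hits: 2.
Heap B: need g' = 1⊕1 = 0. Options: 14−3→G=0, 14−6→G=2, 14−8→G=2. Hits: 1.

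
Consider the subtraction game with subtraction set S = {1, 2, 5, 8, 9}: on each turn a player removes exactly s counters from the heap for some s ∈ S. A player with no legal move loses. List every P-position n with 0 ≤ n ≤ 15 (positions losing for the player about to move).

0, 3, 6, 10, 13

n :  0  1  2  3  4  5  6  7  8  9 10 11 12 13 14 15
G :  0  1  2  0  1  2  0  1  2  3  0  1  2  0  1  2
P-positions are exactly the n with G(n) = 0.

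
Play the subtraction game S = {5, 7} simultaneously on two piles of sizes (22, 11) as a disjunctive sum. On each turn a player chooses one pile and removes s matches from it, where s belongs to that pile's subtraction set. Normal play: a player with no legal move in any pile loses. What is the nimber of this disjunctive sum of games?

All piles use S = {5, 7}:
G(0) = 0
G(1) = mex{} = 0
G(2) = mex{} = 0
G(3) = mex{} = 0
G(4) = mex{} = 0
G(5) = mex{0} = 1
G(6) = mex{0} = 1
G(7) = mex{0,0} = 1
G(8) = mex{0,0} = 1
G(9) = mex{0,0} = 1
G(10) = mex{1,0} = 2
G(11) = mex{1,0} = 2
G(12) = mex{1,1} = 0
G(13) = mex{1,1} = 0
G(14) = mex{1,1} = 0
G(15) = mex{2,1} = 0
G(16) = mex{2,1} = 0
G(17) = mex{0,2} = 1
G(18) = mex{0,2} = 1
G(19) = mex{0,0} = 1
G(20) = mex{0,0} = 1
G(21) = mex{0,0} = 1
G(22) = mex{1,0} = 2
Pile A: G(22) = 2.
Pile B: G(11) = 2.
Combined Grundy value = 2 ⊕ 2 = 0.

0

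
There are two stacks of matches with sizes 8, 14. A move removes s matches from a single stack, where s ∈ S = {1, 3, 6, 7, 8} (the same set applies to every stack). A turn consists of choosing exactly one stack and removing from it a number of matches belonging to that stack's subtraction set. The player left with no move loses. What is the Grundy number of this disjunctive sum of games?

3

All stacks use S = {1, 3, 6, 7, 8}:
G(0) = 0
G(1) = mex{0} = 1
G(2) = mex{1} = 0
G(3) = mex{0,0} = 1
G(4) = mex{1,1} = 0
G(5) = mex{0,0} = 1
G(6) = mex{1,1,0} = 2
G(7) = mex{2,0,1,0} = 3
G(8) = mex{3,1,0,1,0} = 2
G(9) = mex{2,2,1,0,1} = 3
G(10) = mex{3,3,0,1,0} = 2
G(11) = mex{2,2,1,0,1} = 3
G(12) = mex{3,3,2,1,0} = 4
G(13) = mex{4,2,3,2,1} = 0
G(14) = mex{0,3,2,3,2} = 1
Stack A: G(8) = 2.
Stack B: G(14) = 1.
Combined Grundy value = 2 ⊕ 1 = 3.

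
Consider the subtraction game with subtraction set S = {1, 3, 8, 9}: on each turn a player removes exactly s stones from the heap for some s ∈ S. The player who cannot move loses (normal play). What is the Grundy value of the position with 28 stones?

n :  0  1  2  3  4  5  6  7  8  9 10 11 12 13 14 15 16 17 18 19 20 21 22 23 24 25 26 27 28
G :  0  1  0  1  0  1  0  1  2  3  2  3  2  3  2  3  0  1  0  1  0  1  0  1  2  3  2  3  2

2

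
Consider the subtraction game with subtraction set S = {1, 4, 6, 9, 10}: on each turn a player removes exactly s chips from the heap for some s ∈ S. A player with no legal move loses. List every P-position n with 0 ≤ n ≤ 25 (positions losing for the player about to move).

n :  0  1  2  3  4  5  6  7  8  9 10 11 12 13 14 15 16 17 18 19 20 21 22 23 24 25
G :  0  1  0  1  2  0  1  0  1  2  3  2  3  4  5  3  2  3  0  1  0  1  5  0  1  0
P-positions are exactly the n with G(n) = 0.

0, 2, 5, 7, 18, 20, 23, 25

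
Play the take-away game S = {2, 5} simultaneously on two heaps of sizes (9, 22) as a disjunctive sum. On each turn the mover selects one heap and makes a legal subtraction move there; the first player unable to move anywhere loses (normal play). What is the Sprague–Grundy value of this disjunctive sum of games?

1

All heaps use S = {2, 5}:
G(0) = 0
G(1) = mex{} = 0
G(2) = mex{0} = 1
G(3) = mex{0} = 1
G(4) = mex{1} = 0
G(5) = mex{1,0} = 2
G(6) = mex{0,0} = 1
G(7) = mex{2,1} = 0
G(8) = mex{1,1} = 0
G(9) = mex{0,0} = 1
G(10) = mex{0,2} = 1
G(11) = mex{1,1} = 0
G(12) = mex{1,0} = 2
G(13) = mex{0,0} = 1
G(14) = mex{2,1} = 0
G(15) = mex{1,1} = 0
G(16) = mex{0,0} = 1
G(17) = mex{0,2} = 1
G(18) = mex{1,1} = 0
G(19) = mex{1,0} = 2
G(20) = mex{0,0} = 1
G(21) = mex{2,1} = 0
G(22) = mex{1,1} = 0
Heap A: G(9) = 1.
Heap B: G(22) = 0.
Combined Grundy value = 1 ⊕ 0 = 1.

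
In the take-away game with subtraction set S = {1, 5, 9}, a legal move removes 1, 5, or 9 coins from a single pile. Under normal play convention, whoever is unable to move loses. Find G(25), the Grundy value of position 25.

G(0) = 0
G(1) = mex{0} = 1
G(2) = mex{1} = 0
G(3) = mex{0} = 1
G(4) = mex{1} = 0
G(5) = mex{0,0} = 1
G(6) = mex{1,1} = 0
G(7) = mex{0,0} = 1
G(8) = mex{1,1} = 0
G(9) = mex{0,0,0} = 1
G(10) = mex{1,1,1} = 0
G(11) = mex{0,0,0} = 1
G(12) = mex{1,1,1} = 0
G(13) = mex{0,0,0} = 1
G(14) = mex{1,1,1} = 0
G(15) = mex{0,0,0} = 1
G(16) = mex{1,1,1} = 0
G(17) = mex{0,0,0} = 1
G(18) = mex{1,1,1} = 0
G(19) = mex{0,0,0} = 1
G(20) = mex{1,1,1} = 0
G(21) = mex{0,0,0} = 1
G(22) = mex{1,1,1} = 0
G(23) = mex{0,0,0} = 1
G(24) = mex{1,1,1} = 0
G(25) = mex{0,0,0} = 1

1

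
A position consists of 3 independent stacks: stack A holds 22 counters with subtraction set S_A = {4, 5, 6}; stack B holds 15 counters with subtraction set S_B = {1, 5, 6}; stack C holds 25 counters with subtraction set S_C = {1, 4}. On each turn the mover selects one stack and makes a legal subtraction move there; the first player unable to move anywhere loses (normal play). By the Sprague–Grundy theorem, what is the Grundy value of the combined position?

Stack A, S = {4, 5, 6}:
n :  0  1  2  3  4  5  6  7  8  9 10 11 12 13 14 15 16 17 18 19 20 21 22
G :  0  0  0  0  1  1  1  1  2  2  0  0  0  0  1  1  1  1  2  2  0  0  0
G_A(22) = 0.
Stack B, S = {1, 5, 6}:
n :  0  1  2  3  4  5  6  7  8  9 10 11 12 13 14 15
G :  0  1  0  1  0  1  2  3  2  3  2  0  1  0  1  0
G_B(15) = 0.
Stack C, S = {1, 4}:
n :  0  1  2  3  4  5  6  7  8  9 10 11 12 13 14 15 16 17 18 19 20 21 22 23 24 25
G :  0  1  0  1  2  0  1  0  1  2  0  1  0  1  2  0  1  0  1  2  0  1  0  1  2  0
G_C(25) = 0.
Combined Grundy value = 0 ⊕ 0 ⊕ 0 = 0.

0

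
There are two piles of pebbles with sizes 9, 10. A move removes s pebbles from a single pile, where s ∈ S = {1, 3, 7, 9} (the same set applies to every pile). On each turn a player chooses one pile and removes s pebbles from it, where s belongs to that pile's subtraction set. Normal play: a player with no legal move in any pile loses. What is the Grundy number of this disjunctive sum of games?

All piles use S = {1, 3, 7, 9}:
n :  0  1  2  3  4  5  6  7  8  9 10
G :  0  1  0  1  0  1  0  1  0  1  0
Pile A: G(9) = 1.
Pile B: G(10) = 0.
Combined Grundy value = 1 ⊕ 0 = 1.

1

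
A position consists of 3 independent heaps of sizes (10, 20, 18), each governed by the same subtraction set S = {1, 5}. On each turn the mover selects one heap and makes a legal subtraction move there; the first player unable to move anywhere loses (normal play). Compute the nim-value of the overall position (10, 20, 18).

All heaps use S = {1, 5}:
G(0) = 0
G(1) = mex{0} = 1
G(2) = mex{1} = 0
G(3) = mex{0} = 1
G(4) = mex{1} = 0
G(5) = mex{0,0} = 1
G(6) = mex{1,1} = 0
G(7) = mex{0,0} = 1
G(8) = mex{1,1} = 0
G(9) = mex{0,0} = 1
G(10) = mex{1,1} = 0
G(11) = mex{0,0} = 1
G(12) = mex{1,1} = 0
G(13) = mex{0,0} = 1
G(14) = mex{1,1} = 0
G(15) = mex{0,0} = 1
G(16) = mex{1,1} = 0
G(17) = mex{0,0} = 1
G(18) = mex{1,1} = 0
G(19) = mex{0,0} = 1
G(20) = mex{1,1} = 0
Heap A: G(10) = 0.
Heap B: G(20) = 0.
Heap C: G(18) = 0.
Combined Grundy value = 0 ⊕ 0 ⊕ 0 = 0.

0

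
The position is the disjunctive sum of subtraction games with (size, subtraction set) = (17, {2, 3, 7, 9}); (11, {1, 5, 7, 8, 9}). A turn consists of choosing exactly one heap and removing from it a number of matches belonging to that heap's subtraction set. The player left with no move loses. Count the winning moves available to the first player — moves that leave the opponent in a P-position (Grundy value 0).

3

Heap A, S = {2, 3, 7, 9}:
n :  0  1  2  3  4  5  6  7  8  9 10 11 12 13 14 15 16 17
G :  0  0  1  1  2  0  0  1  1  2  2  0  3  1  2  2  0  0
G_A(17) = 0.
Heap B, S = {1, 5, 7, 8, 9}:
G(0) = 0
G(1) = mex{0} = 1
G(2) = mex{1} = 0
G(3) = mex{0} = 1
G(4) = mex{1} = 0
G(5) = mex{0,0} = 1
G(6) = mex{1,1} = 0
G(7) = mex{0,0,0} = 1
G(8) = mex{1,1,1,0} = 2
G(9) = mex{2,0,0,1,0} = 3
G(10) = mex{3,1,1,0,1} = 2
G(11) = mex{2,0,0,1,0} = 3
G_B(11) = 3.
Combined Grundy value = 0 ⊕ 3 = 3.
A winning move leaves total XOR = 0, i.e. changes one component's Grundy value g to g ⊕ X where X is the current total.
Heap A: need g' = 0⊕3 = 3. Options: 17−2→G=2, 17−3→G=2, 17−7→G=2, 17−9→G=1. Hits: 0.
Heap B: need g' = 3⊕3 = 0. Options: 11−1→G=2, 11−5→G=0, 11−7→G=0, 11−8→G=1, 11−9→G=0. Hits: 3.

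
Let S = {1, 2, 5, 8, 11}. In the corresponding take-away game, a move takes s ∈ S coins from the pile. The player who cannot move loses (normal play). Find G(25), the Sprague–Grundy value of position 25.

n :  0  1  2  3  4  5  6  7  8  9 10 11 12 13 14 15 16 17 18 19 20 21 22 23 24 25
G :  0  1  2  0  1  2  0  1  2  0  1  2  0  1  2  0  1  2  0  1  2  0  1  2  0  1

1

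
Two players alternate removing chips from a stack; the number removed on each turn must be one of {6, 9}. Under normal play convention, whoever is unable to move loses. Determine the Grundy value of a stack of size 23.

1

G(0) = 0
G(1) = mex{} = 0
G(2) = mex{} = 0
G(3) = mex{} = 0
G(4) = mex{} = 0
G(5) = mex{} = 0
G(6) = mex{0} = 1
G(7) = mex{0} = 1
G(8) = mex{0} = 1
G(9) = mex{0,0} = 1
G(10) = mex{0,0} = 1
G(11) = mex{0,0} = 1
G(12) = mex{1,0} = 2
G(13) = mex{1,0} = 2
G(14) = mex{1,0} = 2
G(15) = mex{1,1} = 0
G(16) = mex{1,1} = 0
G(17) = mex{1,1} = 0
G(18) = mex{2,1} = 0
G(19) = mex{2,1} = 0
G(20) = mex{2,1} = 0
G(21) = mex{0,2} = 1
G(22) = mex{0,2} = 1
G(23) = mex{0,2} = 1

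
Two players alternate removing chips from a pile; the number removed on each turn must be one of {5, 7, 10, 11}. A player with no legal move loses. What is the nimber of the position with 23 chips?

n :  0  1  2  3  4  5  6  7  8  9 10 11 12 13 14 15 16 17 18 19 20 21 22 23
G :  0  0  0  0  0  1  1  1  1  1  2  2  2  2  2  3  0  0  0  0  0  1  1  1

1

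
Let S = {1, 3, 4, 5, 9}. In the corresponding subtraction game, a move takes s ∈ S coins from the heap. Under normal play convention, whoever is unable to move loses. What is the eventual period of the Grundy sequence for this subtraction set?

8

n :  0  1  2  3  4  5  6  7  8  9 10 11 12 13 14 15 16 17 18
G :  0  1  0  1  2  3  2  3  0  1  0  1  2  3  2  3  0  1  0
G(n+8) = G(n) holds for n = 0,…,8 (a full window of length max(S) = 9), so the sequence is purely periodic with period 8.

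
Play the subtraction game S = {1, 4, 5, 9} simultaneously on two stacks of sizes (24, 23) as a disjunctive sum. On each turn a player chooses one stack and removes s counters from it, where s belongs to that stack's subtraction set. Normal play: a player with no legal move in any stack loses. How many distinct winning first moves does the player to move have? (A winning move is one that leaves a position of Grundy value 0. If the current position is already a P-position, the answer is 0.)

All stacks use S = {1, 4, 5, 9}:
n :  0  1  2  3  4  5  6  7  8  9 10 11 12 13 14 15 16 17 18 19 20 21 22 23 24
G :  0  1  0  1  2  3  2  3  0  1  0  1  2  3  2  3  0  1  0  1  2  3  2  3  0
Stack A: G(24) = 0.
Stack B: G(23) = 3.
Combined Grundy value = 0 ⊕ 3 = 3.
A winning move leaves total XOR = 0, i.e. changes one component's Grundy value g to g ⊕ X where X is the current total.
Stack A: need g' = 0⊕3 = 3. Options: 24−1→G=3, 24−4→G=2, 24−5→G=1, 24−9→G=3. Hits: 2.
Stack B: need g' = 3⊕3 = 0. Options: 23−1→G=2, 23−4→G=1, 23−5→G=0, 23−9→G=2. Hits: 1.

3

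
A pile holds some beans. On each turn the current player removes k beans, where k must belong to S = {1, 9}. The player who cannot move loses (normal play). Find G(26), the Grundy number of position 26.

n :  0  1  2  3  4  5  6  7  8  9 10 11 12 13 14 15 16 17 18 19 20 21 22 23 24 25 26
G :  0  1  0  1  0  1  0  1  0  1  0  1  0  1  0  1  0  1  0  1  0  1  0  1  0  1  0

0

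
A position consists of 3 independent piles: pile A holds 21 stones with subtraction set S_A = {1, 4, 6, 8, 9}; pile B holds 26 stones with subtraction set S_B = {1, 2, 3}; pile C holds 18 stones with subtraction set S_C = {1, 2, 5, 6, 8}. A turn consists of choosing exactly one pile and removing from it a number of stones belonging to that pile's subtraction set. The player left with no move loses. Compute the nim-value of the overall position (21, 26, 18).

1

Pile A, S = {1, 4, 6, 8, 9}:
G(0) = 0
G(1) = mex{0} = 1
G(2) = mex{1} = 0
G(3) = mex{0} = 1
G(4) = mex{1,0} = 2
G(5) = mex{2,1} = 0
G(6) = mex{0,0,0} = 1
G(7) = mex{1,1,1} = 0
G(8) = mex{0,2,0,0} = 1
G(9) = mex{1,0,1,1,0} = 2
G(10) = mex{2,1,2,0,1} = 3
G(11) = mex{3,0,0,1,0} = 2
G(12) = mex{2,1,1,2,1} = 0
G(13) = mex{0,2,0,0,2} = 1
G(14) = mex{1,3,1,1,0} = 2
G(15) = mex{2,2,2,0,1} = 3
G(16) = mex{3,0,3,1,0} = 2
G(17) = mex{2,1,2,2,1} = 0
G(18) = mex{0,2,0,3,2} = 1
G(19) = mex{1,3,1,2,3} = 0
G(20) = mex{0,2,2,0,2} = 1
G(21) = mex{1,0,3,1,0} = 2
G_A(21) = 2.
Pile B, S = {1, 2, 3}:
G(0) = 0
G(1) = mex{0} = 1
G(2) = mex{1,0} = 2
G(3) = mex{2,1,0} = 3
G(4) = mex{3,2,1} = 0
G(5) = mex{0,3,2} = 1
G(6) = mex{1,0,3} = 2
G(7) = mex{2,1,0} = 3
G(8) = mex{3,2,1} = 0
G(9) = mex{0,3,2} = 1
G(10) = mex{1,0,3} = 2
G(11) = mex{2,1,0} = 3
G(12) = mex{3,2,1} = 0
G(13) = mex{0,3,2} = 1
G(14) = mex{1,0,3} = 2
G(15) = mex{2,1,0} = 3
G(16) = mex{3,2,1} = 0
G(17) = mex{0,3,2} = 1
G(18) = mex{1,0,3} = 2
G(19) = mex{2,1,0} = 3
G(20) = mex{3,2,1} = 0
G(21) = mex{0,3,2} = 1
G(22) = mex{1,0,3} = 2
G(23) = mex{2,1,0} = 3
G(24) = mex{3,2,1} = 0
G(25) = mex{0,3,2} = 1
G(26) = mex{1,0,3} = 2
G_B(26) = 2.
Pile C, S = {1, 2, 5, 6, 8}:
G(0) = 0
G(1) = mex{0} = 1
G(2) = mex{1,0} = 2
G(3) = mex{2,1} = 0
G(4) = mex{0,2} = 1
G(5) = mex{1,0,0} = 2
G(6) = mex{2,1,1,0} = 3
G(7) = mex{3,2,2,1} = 0
G(8) = mex{0,3,0,2,0} = 1
G(9) = mex{1,0,1,0,1} = 2
G(10) = mex{2,1,2,1,2} = 0
G(11) = mex{0,2,3,2,0} = 1
G(12) = mex{1,0,0,3,1} = 2
G(13) = mex{2,1,1,0,2} = 3
G(14) = mex{3,2,2,1,3} = 0
G(15) = mex{0,3,0,2,0} = 1
G(16) = mex{1,0,1,0,1} = 2
G(17) = mex{2,1,2,1,2} = 0
G(18) = mex{0,2,3,2,0} = 1
G_C(18) = 1.
Combined Grundy value = 2 ⊕ 2 ⊕ 1 = 1.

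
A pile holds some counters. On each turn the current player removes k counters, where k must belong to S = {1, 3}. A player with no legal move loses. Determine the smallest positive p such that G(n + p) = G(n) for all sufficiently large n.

2

G(0) = 0
G(1) = mex{0} = 1
G(2) = mex{1} = 0
G(3) = mex{0,0} = 1
G(4) = mex{1,1} = 0
G(5) = mex{0,0} = 1
G(6) = mex{1,1} = 0
G(7) = mex{0,0} = 1
G(8) = mex{1,1} = 0
G(9) = mex{0,0} = 1
G(10) = mex{1,1} = 0
G(11) = mex{0,0} = 1
G(12) = mex{1,1} = 0
G(13) = mex{0,0} = 1
G(14) = mex{1,1} = 0
G(n+2) = G(n) holds for n = 0,…,2 (a full window of length max(S) = 3), so the sequence is purely periodic with period 2.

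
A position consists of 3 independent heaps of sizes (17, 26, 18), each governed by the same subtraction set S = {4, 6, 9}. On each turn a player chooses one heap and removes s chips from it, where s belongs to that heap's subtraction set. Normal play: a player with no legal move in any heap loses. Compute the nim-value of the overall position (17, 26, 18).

0

All heaps use S = {4, 6, 9}:
n :  0  1  2  3  4  5  6  7  8  9 10 11 12 13 14 15 16 17 18 19 20 21 22 23 24 25 26
G :  0  0  0  0  1  1  1  1  2  2  2  2  3  0  0  0  0  1  1  1  1  2  2  2  2  3  0
Heap A: G(17) = 1.
Heap B: G(26) = 0.
Heap C: G(18) = 1.
Combined Grundy value = 1 ⊕ 0 ⊕ 1 = 0.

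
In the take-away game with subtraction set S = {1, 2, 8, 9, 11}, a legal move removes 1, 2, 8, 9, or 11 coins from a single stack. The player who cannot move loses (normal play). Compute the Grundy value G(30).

G(0) = 0
G(1) = mex{0} = 1
G(2) = mex{1,0} = 2
G(3) = mex{2,1} = 0
G(4) = mex{0,2} = 1
G(5) = mex{1,0} = 2
G(6) = mex{2,1} = 0
G(7) = mex{0,2} = 1
G(8) = mex{1,0,0} = 2
G(9) = mex{2,1,1,0} = 3
G(10) = mex{3,2,2,1} = 0
G(11) = mex{0,3,0,2,0} = 1
G(12) = mex{1,0,1,0,1} = 2
G(13) = mex{2,1,2,1,2} = 0
G(14) = mex{0,2,0,2,0} = 1
G(15) = mex{1,0,1,0,1} = 2
G(16) = mex{2,1,2,1,2} = 0
G(17) = mex{0,2,3,2,0} = 1
G(18) = mex{1,0,0,3,1} = 2
G(19) = mex{2,1,1,0,2} = 3
G(20) = mex{3,2,2,1,3} = 0
G(21) = mex{0,3,0,2,0} = 1
G(22) = mex{1,0,1,0,1} = 2
G(23) = mex{2,1,2,1,2} = 0
G(24) = mex{0,2,0,2,0} = 1
G(25) = mex{1,0,1,0,1} = 2
G(26) = mex{2,1,2,1,2} = 0
G(27) = mex{0,2,3,2,0} = 1
G(28) = mex{1,0,0,3,1} = 2
G(29) = mex{2,1,1,0,2} = 3
G(30) = mex{3,2,2,1,3} = 0

0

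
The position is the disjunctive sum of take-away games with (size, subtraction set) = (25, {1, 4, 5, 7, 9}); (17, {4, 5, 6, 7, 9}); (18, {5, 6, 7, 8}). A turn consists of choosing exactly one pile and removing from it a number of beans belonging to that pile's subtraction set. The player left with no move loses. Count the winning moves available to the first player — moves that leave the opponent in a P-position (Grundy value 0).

Pile A, S = {1, 4, 5, 7, 9}:
G(0) = 0
G(1) = mex{0} = 1
G(2) = mex{1} = 0
G(3) = mex{0} = 1
G(4) = mex{1,0} = 2
G(5) = mex{2,1,0} = 3
G(6) = mex{3,0,1} = 2
G(7) = mex{2,1,0,0} = 3
G(8) = mex{3,2,1,1} = 0
G(9) = mex{0,3,2,0,0} = 1
G(10) = mex{1,2,3,1,1} = 0
G(11) = mex{0,3,2,2,0} = 1
G(12) = mex{1,0,3,3,1} = 2
G(13) = mex{2,1,0,2,2} = 3
G(14) = mex{3,0,1,3,3} = 2
G(15) = mex{2,1,0,0,2} = 3
G(16) = mex{3,2,1,1,3} = 0
G(17) = mex{0,3,2,0,0} = 1
G(18) = mex{1,2,3,1,1} = 0
G(19) = mex{0,3,2,2,0} = 1
G(20) = mex{1,0,3,3,1} = 2
G(21) = mex{2,1,0,2,2} = 3
G(22) = mex{3,0,1,3,3} = 2
G(23) = mex{2,1,0,0,2} = 3
G(24) = mex{3,2,1,1,3} = 0
G(25) = mex{0,3,2,0,0} = 1
G_A(25) = 1.
Pile B, S = {4, 5, 6, 7, 9}:
n :  0  1  2  3  4  5  6  7  8  9 10 11 12 13 14 15 16 17
G :  0  0  0  0  1  1  1  1  2  2  2  2  3  0  0  0  0  1
G_B(17) = 1.
Pile C, S = {5, 6, 7, 8}:
n :  0  1  2  3  4  5  6  7  8  9 10 11 12 13 14 15 16 17 18
G :  0  0  0  0  0  1  1  1  1  1  2  2  2  0  0  0  0  0  1
G_C(18) = 1.
Combined Grundy value = 1 ⊕ 1 ⊕ 1 = 1.
A winning move leaves total XOR = 0, i.e. changes one component's Grundy value g to g ⊕ X where X is the current total.
Pile A: need g' = 1⊕1 = 0. Options: 25−1→G=0, 25−4→G=3, 25−5→G=2, 25−7→G=0, 25−9→G=0. Hits: 3.
Pile B: need g' = 1⊕1 = 0. Options: 17−4→G=0, 17−5→G=3, 17−6→G=2, 17−7→G=2, 17−9→G=2. Hits: 1.
Pile C: need g' = 1⊕1 = 0. Options: 18−5→G=0, 18−6→G=2, 18−7→G=2, 18−8→G=2. Hits: 1.

5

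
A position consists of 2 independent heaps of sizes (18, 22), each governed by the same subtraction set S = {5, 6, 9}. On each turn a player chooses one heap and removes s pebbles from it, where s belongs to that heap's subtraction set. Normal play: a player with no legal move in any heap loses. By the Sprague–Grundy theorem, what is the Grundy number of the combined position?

All heaps use S = {5, 6, 9}:
G(0) = 0
G(1) = mex{} = 0
G(2) = mex{} = 0
G(3) = mex{} = 0
G(4) = mex{} = 0
G(5) = mex{0} = 1
G(6) = mex{0,0} = 1
G(7) = mex{0,0} = 1
G(8) = mex{0,0} = 1
G(9) = mex{0,0,0} = 1
G(10) = mex{1,0,0} = 2
G(11) = mex{1,1,0} = 2
G(12) = mex{1,1,0} = 2
G(13) = mex{1,1,0} = 2
G(14) = mex{1,1,1} = 0
G(15) = mex{2,1,1} = 0
G(16) = mex{2,2,1} = 0
G(17) = mex{2,2,1} = 0
G(18) = mex{2,2,1} = 0
G(19) = mex{0,2,2} = 1
G(20) = mex{0,0,2} = 1
G(21) = mex{0,0,2} = 1
G(22) = mex{0,0,2} = 1
Heap A: G(18) = 0.
Heap B: G(22) = 1.
Combined Grundy value = 0 ⊕ 1 = 1.

1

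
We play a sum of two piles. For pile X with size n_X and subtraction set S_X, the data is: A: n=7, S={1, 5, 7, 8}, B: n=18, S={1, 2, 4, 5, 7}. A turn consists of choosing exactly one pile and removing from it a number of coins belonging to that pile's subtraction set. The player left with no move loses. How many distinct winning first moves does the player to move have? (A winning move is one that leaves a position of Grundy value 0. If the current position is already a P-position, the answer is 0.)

Pile A, S = {1, 5, 7, 8}:
G(0) = 0
G(1) = mex{0} = 1
G(2) = mex{1} = 0
G(3) = mex{0} = 1
G(4) = mex{1} = 0
G(5) = mex{0,0} = 1
G(6) = mex{1,1} = 0
G(7) = mex{0,0,0} = 1
G_A(7) = 1.
Pile B, S = {1, 2, 4, 5, 7}:
n :  0  1  2  3  4  5  6  7  8  9 10 11 12 13 14 15 16 17 18
G :  0  1  2  0  1  2  0  1  2  0  1  2  0  1  2  0  1  2  0
G_B(18) = 0.
Combined Grundy value = 1 ⊕ 0 = 1.
A winning move leaves total XOR = 0, i.e. changes one component's Grundy value g to g ⊕ X where X is the current total.
Pile A: need g' = 1⊕1 = 0. Options: 7−1→G=0, 7−5→G=0, 7−7→G=0. Hits: 3.
Pile B: need g' = 0⊕1 = 1. Options: 18−1→G=2, 18−2→G=1, 18−4→G=2, 18−5→G=1, 18−7→G=2. Hits: 2.

5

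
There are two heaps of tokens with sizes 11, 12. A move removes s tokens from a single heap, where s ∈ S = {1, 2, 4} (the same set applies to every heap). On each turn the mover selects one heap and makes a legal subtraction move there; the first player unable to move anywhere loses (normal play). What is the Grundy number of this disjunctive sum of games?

2

All heaps use S = {1, 2, 4}:
n :  0  1  2  3  4  5  6  7  8  9 10 11 12
G :  0  1  2  0  1  2  0  1  2  0  1  2  0
Heap A: G(11) = 2.
Heap B: G(12) = 0.
Combined Grundy value = 2 ⊕ 0 = 2.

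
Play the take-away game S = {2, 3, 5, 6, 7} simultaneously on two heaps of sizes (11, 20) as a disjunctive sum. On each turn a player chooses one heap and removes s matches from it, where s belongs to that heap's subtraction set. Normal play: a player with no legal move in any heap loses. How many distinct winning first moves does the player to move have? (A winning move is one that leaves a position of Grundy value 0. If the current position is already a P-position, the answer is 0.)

All heaps use S = {2, 3, 5, 6, 7}:
G(0) = 0
G(1) = mex{} = 0
G(2) = mex{0} = 1
G(3) = mex{0,0} = 1
G(4) = mex{1,0} = 2
G(5) = mex{1,1,0} = 2
G(6) = mex{2,1,0,0} = 3
G(7) = mex{2,2,1,0,0} = 3
G(8) = mex{3,2,1,1,0} = 4
G(9) = mex{3,3,2,1,1} = 0
G(10) = mex{4,3,2,2,1} = 0
G(11) = mex{0,4,3,2,2} = 1
G(12) = mex{0,0,3,3,2} = 1
G(13) = mex{1,0,4,3,3} = 2
G(14) = mex{1,1,0,4,3} = 2
G(15) = mex{2,1,0,0,4} = 3
G(16) = mex{2,2,1,0,0} = 3
G(17) = mex{3,2,1,1,0} = 4
G(18) = mex{3,3,2,1,1} = 0
G(19) = mex{4,3,2,2,1} = 0
G(20) = mex{0,4,3,2,2} = 1
Heap A: G(11) = 1.
Heap B: G(20) = 1.
Combined Grundy value = 1 ⊕ 1 = 0.
A winning move leaves total XOR = 0, i.e. changes one component's Grundy value g to g ⊕ X where X is the current total.
Heap A: target g' = 1⊕0 = 1, but every legal move changes the Grundy value (mex property), so 0 moves.
Heap B: target g' = 1⊕0 = 1, but every legal move changes the Grundy value (mex property), so 0 moves.

0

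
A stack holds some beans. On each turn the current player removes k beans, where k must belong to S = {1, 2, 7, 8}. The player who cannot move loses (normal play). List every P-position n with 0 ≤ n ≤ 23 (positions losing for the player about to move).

0, 3, 6, 9, 12, 15, 18, 21

G(0) = 0
G(1) = mex{0} = 1
G(2) = mex{1,0} = 2
G(3) = mex{2,1} = 0
G(4) = mex{0,2} = 1
G(5) = mex{1,0} = 2
G(6) = mex{2,1} = 0
G(7) = mex{0,2,0} = 1
G(8) = mex{1,0,1,0} = 2
G(9) = mex{2,1,2,1} = 0
G(10) = mex{0,2,0,2} = 1
G(11) = mex{1,0,1,0} = 2
G(12) = mex{2,1,2,1} = 0
G(13) = mex{0,2,0,2} = 1
G(14) = mex{1,0,1,0} = 2
G(15) = mex{2,1,2,1} = 0
G(16) = mex{0,2,0,2} = 1
G(17) = mex{1,0,1,0} = 2
G(18) = mex{2,1,2,1} = 0
G(19) = mex{0,2,0,2} = 1
G(20) = mex{1,0,1,0} = 2
G(21) = mex{2,1,2,1} = 0
G(22) = mex{0,2,0,2} = 1
G(23) = mex{1,0,1,0} = 2
P-positions are exactly the n with G(n) = 0.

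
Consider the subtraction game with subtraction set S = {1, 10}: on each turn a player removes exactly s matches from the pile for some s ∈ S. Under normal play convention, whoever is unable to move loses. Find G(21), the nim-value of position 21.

2

n :  0  1  2  3  4  5  6  7  8  9 10 11 12 13 14 15 16 17 18 19 20 21
G :  0  1  0  1  0  1  0  1  0  1  2  0  1  0  1  0  1  0  1  0  1  2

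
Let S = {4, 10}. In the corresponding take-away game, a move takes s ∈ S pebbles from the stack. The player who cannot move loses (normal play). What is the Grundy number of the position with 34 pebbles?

1

n :  0  1  2  3  4  5  6  7  8  9 10 11 12 13 14 15 16 17 18 19 20 21 22 23 24 25 26 27 28 29 30 31 32 33 34
G :  0  0  0  0  1  1  1  1  0  0  2  2  1  1  0  0  0  0  1  1  1  1  0  0  2  2  1  1  0  0  0  0  1  1  1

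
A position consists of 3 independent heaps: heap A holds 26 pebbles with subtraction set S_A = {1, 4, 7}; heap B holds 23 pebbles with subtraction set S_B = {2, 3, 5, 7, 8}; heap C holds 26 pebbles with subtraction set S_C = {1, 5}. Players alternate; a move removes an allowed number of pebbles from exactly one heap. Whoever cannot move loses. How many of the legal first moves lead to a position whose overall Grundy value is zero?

7

Heap A, S = {1, 4, 7}:
n :  0  1  2  3  4  5  6  7  8  9 10 11 12 13 14 15 16 17 18 19 20 21 22 23 24 25 26
G :  0  1  0  1  2  0  1  2  0  1  0  1  2  0  1  2  0  1  0  1  2  0  1  2  0  1  0
G_A(26) = 0.
Heap B, S = {2, 3, 5, 7, 8}:
G(0) = 0
G(1) = mex{} = 0
G(2) = mex{0} = 1
G(3) = mex{0,0} = 1
G(4) = mex{1,0} = 2
G(5) = mex{1,1,0} = 2
G(6) = mex{2,1,0} = 3
G(7) = mex{2,2,1,0} = 3
G(8) = mex{3,2,1,0,0} = 4
G(9) = mex{3,3,2,1,0} = 4
G(10) = mex{4,3,2,1,1} = 0
G(11) = mex{4,4,3,2,1} = 0
G(12) = mex{0,4,3,2,2} = 1
G(13) = mex{0,0,4,3,2} = 1
G(14) = mex{1,0,4,3,3} = 2
G(15) = mex{1,1,0,4,3} = 2
G(16) = mex{2,1,0,4,4} = 3
G(17) = mex{2,2,1,0,4} = 3
G(18) = mex{3,2,1,0,0} = 4
G(19) = mex{3,3,2,1,0} = 4
G(20) = mex{4,3,2,1,1} = 0
G(21) = mex{4,4,3,2,1} = 0
G(22) = mex{0,4,3,2,2} = 1
G(23) = mex{0,0,4,3,2} = 1
G_B(23) = 1.
Heap C, S = {1, 5}:
n :  0  1  2  3  4  5  6  7  8  9 10 11 12 13 14 15 16 17 18 19 20 21 22 23 24 25 26
G :  0  1  0  1  0  1  0  1  0  1  0  1  0  1  0  1  0  1  0  1  0  1  0  1  0  1  0
G_C(26) = 0.
Combined Grundy value = 0 ⊕ 1 ⊕ 0 = 1.
A winning move leaves total XOR = 0, i.e. changes one component's Grundy value g to g ⊕ X where X is the current total.
Heap A: need g' = 0⊕1 = 1. Options: 26−1→G=1, 26−4→G=1, 26−7→G=1. Hits: 3.
Heap B: need g' = 1⊕1 = 0. Options: 23−2→G=0, 23−3→G=0, 23−5→G=4, 23−7→G=3, 23−8→G=2. Hits: 2.
Heap C: need g' = 0⊕1 = 1. Options: 26−1→G=1, 26−5→G=1. Hits: 2.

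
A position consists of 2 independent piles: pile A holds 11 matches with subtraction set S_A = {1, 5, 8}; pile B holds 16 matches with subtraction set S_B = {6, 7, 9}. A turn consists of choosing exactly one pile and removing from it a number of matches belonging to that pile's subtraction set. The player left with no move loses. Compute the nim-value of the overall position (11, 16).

Pile A, S = {1, 5, 8}:
G(0) = 0
G(1) = mex{0} = 1
G(2) = mex{1} = 0
G(3) = mex{0} = 1
G(4) = mex{1} = 0
G(5) = mex{0,0} = 1
G(6) = mex{1,1} = 0
G(7) = mex{0,0} = 1
G(8) = mex{1,1,0} = 2
G(9) = mex{2,0,1} = 3
G(10) = mex{3,1,0} = 2
G(11) = mex{2,0,1} = 3
G_A(11) = 3.
Pile B, S = {6, 7, 9}:
G(0) = 0
G(1) = mex{} = 0
G(2) = mex{} = 0
G(3) = mex{} = 0
G(4) = mex{} = 0
G(5) = mex{} = 0
G(6) = mex{0} = 1
G(7) = mex{0,0} = 1
G(8) = mex{0,0} = 1
G(9) = mex{0,0,0} = 1
G(10) = mex{0,0,0} = 1
G(11) = mex{0,0,0} = 1
G(12) = mex{1,0,0} = 2
G(13) = mex{1,1,0} = 2
G(14) = mex{1,1,0} = 2
G(15) = mex{1,1,1} = 0
G(16) = mex{1,1,1} = 0
G_B(16) = 0.
Combined Grundy value = 3 ⊕ 0 = 3.

3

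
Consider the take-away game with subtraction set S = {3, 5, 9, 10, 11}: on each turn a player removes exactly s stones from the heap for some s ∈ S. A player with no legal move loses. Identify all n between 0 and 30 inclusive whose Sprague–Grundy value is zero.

0, 1, 2, 8, 14, 15, 16, 22, 28, 29, 30

G(0) = 0
G(1) = mex{} = 0
G(2) = mex{} = 0
G(3) = mex{0} = 1
G(4) = mex{0} = 1
G(5) = mex{0,0} = 1
G(6) = mex{1,0} = 2
G(7) = mex{1,0} = 2
G(8) = mex{1,1} = 0
G(9) = mex{2,1,0} = 3
G(10) = mex{2,1,0,0} = 3
G(11) = mex{0,2,0,0,0} = 1
G(12) = mex{3,2,1,0,0} = 4
G(13) = mex{3,0,1,1,0} = 2
G(14) = mex{1,3,1,1,1} = 0
G(15) = mex{4,3,2,1,1} = 0
G(16) = mex{2,1,2,2,1} = 0
G(17) = mex{0,4,0,2,2} = 1
G(18) = mex{0,2,3,0,2} = 1
G(19) = mex{0,0,3,3,0} = 1
G(20) = mex{1,0,1,3,3} = 2
G(21) = mex{1,0,4,1,3} = 2
G(22) = mex{1,1,2,4,1} = 0
G(23) = mex{2,1,0,2,4} = 3
G(24) = mex{2,1,0,0,2} = 3
G(25) = mex{0,2,0,0,0} = 1
G(26) = mex{3,2,1,0,0} = 4
G(27) = mex{3,0,1,1,0} = 2
G(28) = mex{1,3,1,1,1} = 0
G(29) = mex{4,3,2,1,1} = 0
G(30) = mex{2,1,2,2,1} = 0
P-positions are exactly the n with G(n) = 0.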